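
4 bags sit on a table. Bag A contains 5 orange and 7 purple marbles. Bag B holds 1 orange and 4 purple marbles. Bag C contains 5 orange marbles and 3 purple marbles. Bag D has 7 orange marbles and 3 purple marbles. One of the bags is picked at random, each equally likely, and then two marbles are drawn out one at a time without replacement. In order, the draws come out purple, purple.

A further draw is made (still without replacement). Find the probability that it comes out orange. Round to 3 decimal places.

Compute the likelihood of the observed sequence for each case: P(data | bag A) = (7/12)(6/11) = 0.31818; P(data | bag B) = (4/5)(3/4) = 0.6; P(data | bag C) = (3/8)(2/7) = 0.10714; P(data | bag D) = (3/10)(2/9) = 0.066667.
Multiplying each by its prior: 1/4 · 0.31818 = 0.079545, 1/4 · 0.6 = 0.15, 1/4 · 0.10714 = 0.026786, 1/4 · 0.066667 = 0.016667; with total 0.273.
Dividing through by the total gives posterior P(bag A | data) = 0.29138, P(bag B | data) = 0.54945, P(bag C | data) = 0.098117, P(bag D | data) = 0.061051.
Averaging over the posterior, P(orange next | data) = (1/2)(0.29138) + (1/3)(0.54945) + (5/6)(0.098117) + (7/8)(0.061051) = 0.46402.

0.464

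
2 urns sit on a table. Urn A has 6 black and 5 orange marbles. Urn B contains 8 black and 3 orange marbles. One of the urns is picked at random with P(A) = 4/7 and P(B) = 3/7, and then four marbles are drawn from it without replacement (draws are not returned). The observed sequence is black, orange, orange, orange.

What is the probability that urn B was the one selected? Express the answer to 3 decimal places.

0.091

For each hypothesis, P(data | H) works out to: P(data | urn A) = (6/11)(5/10)(4/9)(3/8) = 1/22; P(data | urn B) = (8/11)(3/10)(2/9)(1/8) = 1/165.
Weighting by the prior gives 4/7 · 1/22 = 2/77, 3/7 · 1/165 = 1/385; summing to 1/35.
By Bayes' rule, P(urn B | data) = (1/385) / (1/35) = 1/11.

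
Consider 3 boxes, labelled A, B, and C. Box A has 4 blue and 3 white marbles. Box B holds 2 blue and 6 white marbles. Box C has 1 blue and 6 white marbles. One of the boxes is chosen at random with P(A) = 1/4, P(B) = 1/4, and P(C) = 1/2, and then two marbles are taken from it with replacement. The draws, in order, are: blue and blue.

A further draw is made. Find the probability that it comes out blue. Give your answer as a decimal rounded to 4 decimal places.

0.4840

Under each hypothesis, the probability of the observed sequence is: P(data | box A) = (4/7)(4/7) = 0.32653; P(data | box B) = (2/8)(2/8) = 0.0625; P(data | box C) = (1/7)(1/7) = 0.020408.
The prior-weighted likelihoods are 1/4 · 0.32653 = 0.081633, 1/4 · 0.0625 = 0.015625, 1/2 · 0.020408 = 0.010204; with total 0.10746.
Dividing through by the total gives posterior P(box A | data) = 0.75964, P(box B | data) = 0.1454, P(box C | data) = 0.094955.
Averaging over the posterior, P(blue next | data) = (4/7)(0.75964) + (1/4)(0.1454) + (1/7)(0.094955) = 0.484.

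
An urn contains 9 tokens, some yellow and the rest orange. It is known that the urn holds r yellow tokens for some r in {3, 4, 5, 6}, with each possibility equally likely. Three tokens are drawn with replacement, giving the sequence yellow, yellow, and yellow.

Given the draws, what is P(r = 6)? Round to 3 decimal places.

0.500

The likelihood of the observed sequence under each hypothesis: P(data | r = 3) = (3/9)(3/9)(3/9) = 0.037037; P(data | r = 4) = (4/9)(4/9)(4/9) = 0.087791; P(data | r = 5) = (5/9)(5/9)(5/9) = 0.17147; P(data | r = 6) = (6/9)(6/9)(6/9) = 0.2963.
The prior-weighted likelihoods are 1/4 · 0.037037 = 0.0092593, 1/4 · 0.087791 = 0.021948, 1/4 · 0.17147 = 0.042867, 1/4 · 0.2963 = 0.074074; summing to 0.14815.
Hence P(r = 6 | data) = (0.074074) / (0.14815) = 0.5.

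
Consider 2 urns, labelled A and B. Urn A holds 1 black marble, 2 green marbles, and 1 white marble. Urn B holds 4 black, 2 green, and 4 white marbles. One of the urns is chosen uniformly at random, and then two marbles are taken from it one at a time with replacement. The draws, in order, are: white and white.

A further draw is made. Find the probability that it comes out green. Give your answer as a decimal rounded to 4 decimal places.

0.2843

The likelihood of the observed sequence under each hypothesis: P(data | urn A) = (1/4)(1/4) = 1/16; P(data | urn B) = (4/10)(4/10) = 4/25.
Multiplying each by its prior: 1/2 · 1/16 = 1/32, 1/2 · 4/25 = 2/25; with total 89/800.
The posterior is then P(urn A | data) = 25/89, P(urn B | data) = 64/89.
So P(green next | data) = Σ P(green next | H) P(H | data) = (1/2)(25/89) + (1/5)(64/89) = 253/890.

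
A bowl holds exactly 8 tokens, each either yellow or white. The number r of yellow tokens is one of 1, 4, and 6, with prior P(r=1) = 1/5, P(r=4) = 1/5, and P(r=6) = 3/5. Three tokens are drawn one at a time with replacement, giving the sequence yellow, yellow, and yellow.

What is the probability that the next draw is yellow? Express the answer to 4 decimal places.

Under each hypothesis, the probability of the observed sequence is: P(data | r = 1) = (1/8)(1/8)(1/8) = 0.0019531; P(data | r = 4) = (4/8)(4/8)(4/8) = 0.125; P(data | r = 6) = (6/8)(6/8)(6/8) = 0.42188.
Weighting by the prior gives 1/5 · 0.0019531 = 0.00039063, 1/5 · 0.125 = 0.025, 3/5 · 0.42188 = 0.25312; with total 0.27852.
The posterior is then P(r = 1 | data) = 0.0014025, P(r = 4 | data) = 0.089762, P(r = 6 | data) = 0.90884.
So P(yellow next | data) = Σ P(yellow next | H) P(H | data) = (1/8)(0.0014025) + (1/2)(0.089762) + (3/4)(0.90884) = 0.72668.

0.7267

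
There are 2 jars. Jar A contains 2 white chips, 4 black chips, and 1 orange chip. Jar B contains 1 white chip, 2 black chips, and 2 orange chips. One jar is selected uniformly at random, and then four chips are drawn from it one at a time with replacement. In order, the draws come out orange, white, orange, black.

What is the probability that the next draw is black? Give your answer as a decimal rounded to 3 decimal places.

The likelihood of the observed sequence under each hypothesis: P(data | jar A) = (1/7)(2/7)(1/7)(4/7) = 0.0033319; P(data | jar B) = (2/5)(1/5)(2/5)(2/5) = 0.0128.
The prior-weighted likelihoods are 1/2 · 0.0033319 = 0.001666, 1/2 · 0.0128 = 0.0064; with total 0.008066.
The posterior is then P(jar A | data) = 0.20654, P(jar B | data) = 0.79346.
Averaging over the posterior, P(black next | data) = (4/7)(0.20654) + (2/5)(0.79346) = 0.43541.

0.435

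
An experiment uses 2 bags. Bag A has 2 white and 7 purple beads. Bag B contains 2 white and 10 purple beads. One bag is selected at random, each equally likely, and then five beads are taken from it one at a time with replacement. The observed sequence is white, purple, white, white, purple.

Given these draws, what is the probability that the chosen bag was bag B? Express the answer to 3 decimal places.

0.326

Under each hypothesis, the probability of the observed sequence is: P(data | bag A) = (2/9)(7/9)(2/9)(2/9)(7/9) = 0.0066386; P(data | bag B) = (2/12)(10/12)(2/12)(2/12)(10/12) = 0.003215.
Weighting by the prior gives 1/2 · 0.0066386 = 0.0033193, 1/2 · 0.003215 = 0.0016075; with total 0.0049268.
So P(bag B | data) = (0.0016075) / (0.0049268) = 0.32628.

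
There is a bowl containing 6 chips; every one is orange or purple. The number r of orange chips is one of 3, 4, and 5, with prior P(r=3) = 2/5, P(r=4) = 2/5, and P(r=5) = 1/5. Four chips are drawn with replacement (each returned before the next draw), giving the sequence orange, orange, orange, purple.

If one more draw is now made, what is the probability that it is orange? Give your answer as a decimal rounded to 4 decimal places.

Compute the likelihood of the observed sequence for each case: P(data | r = 3) = (3/6)(3/6)(3/6)(3/6) = 0.0625; P(data | r = 4) = (4/6)(4/6)(4/6)(2/6) = 0.098765; P(data | r = 5) = (5/6)(5/6)(5/6)(1/6) = 0.096451.
The prior-weighted likelihoods are 2/5 · 0.0625 = 0.025, 2/5 · 0.098765 = 0.039506, 1/5 · 0.096451 = 0.01929; these sum to 0.083796.
Dividing through by the total gives posterior P(r = 3 | data) = 0.29834, P(r = 4 | data) = 0.47145, P(r = 5 | data) = 0.2302.
The predictive probability is P(orange next | data) = (1/2)(0.29834) + (2/3)(0.47145) + (5/6)(0.2302) = 0.65531.

0.6553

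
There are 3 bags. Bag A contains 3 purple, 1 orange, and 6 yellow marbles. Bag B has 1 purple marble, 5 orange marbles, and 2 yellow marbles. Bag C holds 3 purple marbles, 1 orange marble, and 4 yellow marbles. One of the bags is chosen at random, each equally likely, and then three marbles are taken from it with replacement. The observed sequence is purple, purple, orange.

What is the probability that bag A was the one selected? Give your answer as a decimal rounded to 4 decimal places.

0.2476

The likelihood of the observed sequence under each hypothesis: P(data | bag A) = (3/10)(3/10)(1/10) = 0.009; P(data | bag B) = (1/8)(1/8)(5/8) = 0.0097656; P(data | bag C) = (3/8)(3/8)(1/8) = 0.017578.
Weighting by the prior gives 1/3 · 0.009 = 0.003, 1/3 · 0.0097656 = 0.0032552, 1/3 · 0.017578 = 0.0058594; these sum to 0.012115.
Hence P(bag A | data) = (0.003) / (0.012115) = 0.24764.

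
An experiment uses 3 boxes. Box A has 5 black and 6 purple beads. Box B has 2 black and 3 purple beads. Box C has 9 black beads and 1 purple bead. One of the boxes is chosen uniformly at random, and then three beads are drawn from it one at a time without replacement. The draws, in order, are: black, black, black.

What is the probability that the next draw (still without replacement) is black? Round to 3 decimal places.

Compute the likelihood of the observed sequence for each case: P(data | box A) = (5/11)(4/10)(3/9) = 2/33; P(data | box B) = (2/5)(1/4)(0/3) = 0; P(data | box C) = (9/10)(8/9)(7/8) = 7/10.
The prior-weighted likelihoods are 1/3 · 2/33 = 2/99, 1/3 · 0 = 0, 1/3 · 7/10 = 7/30; these sum to 251/990.
The posterior is then P(box A | data) = 20/251, P(box B | data) = 0, P(box C | data) = 231/251.
Averaging over the posterior, P(black next | data) = (1/4)(20/251) + (6/7)(231/251) = 203/251.

0.809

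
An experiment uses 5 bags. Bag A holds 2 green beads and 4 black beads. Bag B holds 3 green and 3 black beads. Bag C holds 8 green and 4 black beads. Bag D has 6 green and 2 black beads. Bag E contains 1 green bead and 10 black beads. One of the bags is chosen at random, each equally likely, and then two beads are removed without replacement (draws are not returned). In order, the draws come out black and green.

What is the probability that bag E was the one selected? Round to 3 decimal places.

0.082

For each hypothesis, P(data | H) works out to: P(data | bag A) = (4/6)(2/5) = 4/15; P(data | bag B) = (3/6)(3/5) = 3/10; P(data | bag C) = (4/12)(8/11) = 8/33; P(data | bag D) = (2/8)(6/7) = 3/14; P(data | bag E) = (10/11)(1/10) = 1/11.
Weighting by the prior gives 1/5 · 4/15 = 4/75, 1/5 · 3/10 = 3/50, 1/5 · 8/33 = 8/165, 1/5 · 3/14 = 3/70, 1/5 · 1/11 = 1/55; these sum to 39/175.
By Bayes' rule, P(bag E | data) = (1/55) / (39/175) = 35/429.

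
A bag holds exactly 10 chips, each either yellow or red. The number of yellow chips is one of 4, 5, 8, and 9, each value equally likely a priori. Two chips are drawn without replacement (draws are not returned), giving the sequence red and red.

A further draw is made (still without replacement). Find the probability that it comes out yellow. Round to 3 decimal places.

Under each hypothesis, the probability of the observed sequence is: P(data | r = 4) = (6/10)(5/9) = 1/3; P(data | r = 5) = (5/10)(4/9) = 2/9; P(data | r = 8) = (2/10)(1/9) = 1/45; P(data | r = 9) = (1/10)(0/9) = 0.
The prior-weighted likelihoods are 1/4 · 1/3 = 1/12, 1/4 · 2/9 = 1/18, 1/4 · 1/45 = 1/180, 1/4 · 0 = 0; these sum to 13/90.
The posterior is then P(r = 4 | data) = 15/26, P(r = 5 | data) = 5/13, P(r = 8 | data) = 1/26, P(r = 9 | data) = 0.
Averaging over the posterior, P(yellow next | data) = (1/2)(15/26) + (5/8)(5/13) + (1)(1/26) = 59/104.

0.567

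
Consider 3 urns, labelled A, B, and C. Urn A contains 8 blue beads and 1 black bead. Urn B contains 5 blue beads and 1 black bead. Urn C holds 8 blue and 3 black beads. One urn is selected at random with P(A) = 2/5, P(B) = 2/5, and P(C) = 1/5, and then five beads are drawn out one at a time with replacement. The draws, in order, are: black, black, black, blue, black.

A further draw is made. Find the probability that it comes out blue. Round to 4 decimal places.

0.7596

The likelihood of the observed sequence under each hypothesis: P(data | urn A) = (1/9)(1/9)(1/9)(8/9)(1/9) = 0.00013548; P(data | urn B) = (1/6)(1/6)(1/6)(5/6)(1/6) = 0.000643; P(data | urn C) = (3/11)(3/11)(3/11)(8/11)(3/11) = 0.0040236.
The prior-weighted likelihoods are 2/5 · 0.00013548 = 5.4192e-05, 2/5 · 0.000643 = 0.0002572, 1/5 · 0.0040236 = 0.00080471; with total 0.0011161.
The posterior is then P(urn A | data) = 0.048555, P(urn B | data) = 0.23045, P(urn C | data) = 0.721.
So P(blue next | data) = Σ P(blue next | H) P(H | data) = (8/9)(0.048555) + (5/6)(0.23045) + (8/11)(0.721) = 0.75956.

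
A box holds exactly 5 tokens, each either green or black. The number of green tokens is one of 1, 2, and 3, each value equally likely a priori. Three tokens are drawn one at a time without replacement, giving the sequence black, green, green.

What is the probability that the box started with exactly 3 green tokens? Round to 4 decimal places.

0.6667

For each hypothesis, P(data | H) works out to: P(data | r = 1) = (4/5)(1/4)(0/3) = 0; P(data | r = 2) = (3/5)(2/4)(1/3) = 1/10; P(data | r = 3) = (2/5)(3/4)(2/3) = 1/5.
The prior-weighted likelihoods are 1/3 · 0 = 0, 1/3 · 1/10 = 1/30, 1/3 · 1/5 = 1/15; with total 1/10.
So P(r = 3 | data) = (1/15) / (1/10) = 2/3.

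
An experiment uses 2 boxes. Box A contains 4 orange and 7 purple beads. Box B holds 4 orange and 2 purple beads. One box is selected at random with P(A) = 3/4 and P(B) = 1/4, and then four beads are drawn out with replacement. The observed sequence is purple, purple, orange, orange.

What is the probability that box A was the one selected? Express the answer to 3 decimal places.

Compute the likelihood of the observed sequence for each case: P(data | box A) = (7/11)(7/11)(4/11)(4/11) = 0.053548; P(data | box B) = (2/6)(2/6)(4/6)(4/6) = 0.049383.
Multiplying each by its prior: 3/4 · 0.053548 = 0.040161, 1/4 · 0.049383 = 0.012346; with total 0.052507.
Therefore the posterior P(box A | data) = (0.040161) / (0.052507) = 0.76487.

0.765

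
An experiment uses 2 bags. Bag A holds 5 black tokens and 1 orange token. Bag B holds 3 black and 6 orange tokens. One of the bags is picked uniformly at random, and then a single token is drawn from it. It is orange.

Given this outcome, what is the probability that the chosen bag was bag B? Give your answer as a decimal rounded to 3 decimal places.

0.800

The likelihood of this draw under each hypothesis: P(data | bag A) = (1/6) = 1/6; P(data | bag B) = (6/9) = 2/3.
Multiplying each by its prior: 1/2 · 1/6 = 1/12, 1/2 · 2/3 = 1/3; summing to 5/12.
Hence P(bag B | data) = (1/3) / (5/12) = 4/5.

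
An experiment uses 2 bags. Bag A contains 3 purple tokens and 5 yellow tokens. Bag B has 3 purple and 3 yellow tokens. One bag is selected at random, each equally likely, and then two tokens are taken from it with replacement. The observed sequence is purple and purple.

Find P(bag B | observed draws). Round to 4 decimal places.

0.6400

Compute the likelihood of the observed sequence for each case: P(data | bag A) = (3/8)(3/8) = 9/64; P(data | bag B) = (3/6)(3/6) = 1/4.
Multiplying each by its prior: 1/2 · 9/64 = 9/128, 1/2 · 1/4 = 1/8; these sum to 25/128.
Hence P(bag B | data) = (1/8) / (25/128) = 16/25.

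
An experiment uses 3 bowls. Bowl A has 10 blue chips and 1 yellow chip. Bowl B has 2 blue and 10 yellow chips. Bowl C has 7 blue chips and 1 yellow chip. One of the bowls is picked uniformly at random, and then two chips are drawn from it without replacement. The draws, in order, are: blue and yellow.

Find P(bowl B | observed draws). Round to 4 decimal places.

0.4124

The likelihood of the observed sequence under each hypothesis: P(data | bowl A) = (10/11)(1/10) = 1/11; P(data | bowl B) = (2/12)(10/11) = 5/33; P(data | bowl C) = (7/8)(1/7) = 1/8.
The prior-weighted likelihoods are 1/3 · 1/11 = 1/33, 1/3 · 5/33 = 5/99, 1/3 · 1/8 = 1/24; with total 97/792.
By Bayes' rule, P(bowl B | data) = (5/99) / (97/792) = 40/97.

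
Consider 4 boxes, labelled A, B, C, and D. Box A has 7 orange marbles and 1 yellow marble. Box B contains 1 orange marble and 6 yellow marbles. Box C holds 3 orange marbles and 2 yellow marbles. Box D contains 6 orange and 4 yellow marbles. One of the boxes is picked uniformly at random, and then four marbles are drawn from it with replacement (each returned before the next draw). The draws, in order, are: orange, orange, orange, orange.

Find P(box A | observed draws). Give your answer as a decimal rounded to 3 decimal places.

The likelihood of the observed sequence under each hypothesis: P(data | box A) = (7/8)(7/8)(7/8)(7/8) = 0.58618; P(data | box B) = (1/7)(1/7)(1/7)(1/7) = 0.00041649; P(data | box C) = (3/5)(3/5)(3/5)(3/5) = 0.1296; P(data | box D) = (6/10)(6/10)(6/10)(6/10) = 0.1296.
Weighting by the prior gives 1/4 · 0.58618 = 0.14655, 1/4 · 0.00041649 = 0.00010412, 1/4 · 0.1296 = 0.0324, 1/4 · 0.1296 = 0.0324; with total 0.21145.
Hence P(box A | data) = (0.14655) / (0.21145) = 0.69305.

0.693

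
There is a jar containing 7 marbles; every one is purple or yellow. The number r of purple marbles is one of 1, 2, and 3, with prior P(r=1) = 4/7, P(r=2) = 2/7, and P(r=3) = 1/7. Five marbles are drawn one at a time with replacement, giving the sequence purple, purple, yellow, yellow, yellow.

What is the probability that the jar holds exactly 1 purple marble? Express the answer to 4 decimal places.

Under each hypothesis, the probability of the observed sequence is: P(data | r = 1) = (1/7)(1/7)(6/7)(6/7)(6/7) = 0.012852; P(data | r = 2) = (2/7)(2/7)(5/7)(5/7)(5/7) = 0.02975; P(data | r = 3) = (3/7)(3/7)(4/7)(4/7)(4/7) = 0.034271.
Multiplying each by its prior: 4/7 · 0.012852 = 0.0073439, 2/7 · 0.02975 = 0.0084999, 1/7 · 0.034271 = 0.0048959; these sum to 0.02074.
Therefore the posterior P(r = 1 | data) = (0.0073439) / (0.02074) = 0.3541.

0.3541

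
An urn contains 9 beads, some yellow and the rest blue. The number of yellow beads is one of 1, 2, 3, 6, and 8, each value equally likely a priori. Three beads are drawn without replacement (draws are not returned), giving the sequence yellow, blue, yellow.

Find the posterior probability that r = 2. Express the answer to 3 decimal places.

0.071

The likelihood of the observed sequence under each hypothesis: P(data | r = 1) = (1/9)(8/8)(0/7) = 0; P(data | r = 2) = (2/9)(7/8)(1/7) = 1/36; P(data | r = 3) = (3/9)(6/8)(2/7) = 1/14; P(data | r = 6) = (6/9)(3/8)(5/7) = 5/28; P(data | r = 8) = (8/9)(1/8)(7/7) = 1/9.
The prior-weighted likelihoods are 1/5 · 0 = 0, 1/5 · 1/36 = 1/180, 1/5 · 1/14 = 1/70, 1/5 · 5/28 = 1/28, 1/5 · 1/9 = 1/45; with total 7/90.
So P(r = 2 | data) = (1/180) / (7/90) = 1/14.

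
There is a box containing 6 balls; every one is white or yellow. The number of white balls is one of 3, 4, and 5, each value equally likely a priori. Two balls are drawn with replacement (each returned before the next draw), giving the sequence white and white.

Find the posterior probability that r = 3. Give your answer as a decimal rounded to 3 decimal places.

Under each hypothesis, the probability of the observed sequence is: P(data | r = 3) = (3/6)(3/6) = 1/4; P(data | r = 4) = (4/6)(4/6) = 4/9; P(data | r = 5) = (5/6)(5/6) = 25/36.
Multiplying each by its prior: 1/3 · 1/4 = 1/12, 1/3 · 4/9 = 4/27, 1/3 · 25/36 = 25/108; with total 25/54.
So P(r = 3 | data) = (1/12) / (25/54) = 9/50.

0.180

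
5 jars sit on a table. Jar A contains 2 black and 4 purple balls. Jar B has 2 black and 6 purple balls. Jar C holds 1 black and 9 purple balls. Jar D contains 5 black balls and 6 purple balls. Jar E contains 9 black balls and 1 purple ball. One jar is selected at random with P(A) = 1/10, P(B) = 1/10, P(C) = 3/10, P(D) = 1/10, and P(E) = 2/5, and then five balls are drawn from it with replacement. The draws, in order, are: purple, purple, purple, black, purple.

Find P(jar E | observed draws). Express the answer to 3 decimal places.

0.001

For each hypothesis, P(data | H) works out to: P(data | jar A) = (4/6)(4/6)(4/6)(2/6)(4/6) = 0.065844; P(data | jar B) = (6/8)(6/8)(6/8)(2/8)(6/8) = 0.079102; P(data | jar C) = (9/10)(9/10)(9/10)(1/10)(9/10) = 0.06561; P(data | jar D) = (6/11)(6/11)(6/11)(5/11)(6/11) = 0.040236; P(data | jar E) = (1/10)(1/10)(1/10)(9/10)(1/10) = 9e-05.
The prior-weighted likelihoods are 1/10 · 0.065844 = 0.0065844, 1/10 · 0.079102 = 0.0079102, 3/10 · 0.06561 = 0.019683, 1/10 · 0.040236 = 0.0040236, 2/5 · 9e-05 = 3.6e-05; summing to 0.038237.
By Bayes' rule, P(jar E | data) = (3.6e-05) / (0.038237) = 0.00094149.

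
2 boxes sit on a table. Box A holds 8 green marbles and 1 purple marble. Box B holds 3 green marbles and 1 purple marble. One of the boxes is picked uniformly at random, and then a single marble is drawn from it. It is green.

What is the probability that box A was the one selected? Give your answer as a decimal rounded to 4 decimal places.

0.5424

The likelihood of this draw under each hypothesis: P(data | box A) = (8/9) = 8/9; P(data | box B) = (3/4) = 3/4.
Weighting by the prior gives 1/2 · 8/9 = 4/9, 1/2 · 3/4 = 3/8; summing to 59/72.
Hence P(box A | data) = (4/9) / (59/72) = 32/59.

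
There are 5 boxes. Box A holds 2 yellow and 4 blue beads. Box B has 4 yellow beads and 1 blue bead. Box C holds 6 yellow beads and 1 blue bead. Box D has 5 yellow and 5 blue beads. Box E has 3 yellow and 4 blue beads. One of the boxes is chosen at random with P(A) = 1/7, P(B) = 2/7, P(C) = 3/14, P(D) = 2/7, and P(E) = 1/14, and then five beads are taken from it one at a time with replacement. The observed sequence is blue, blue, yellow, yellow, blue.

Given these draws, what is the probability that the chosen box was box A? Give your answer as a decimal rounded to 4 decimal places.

0.2613

The likelihood of the observed sequence under each hypothesis: P(data | box A) = (4/6)(4/6)(2/6)(2/6)(4/6) = 0.032922; P(data | box B) = (1/5)(1/5)(4/5)(4/5)(1/5) = 0.00512; P(data | box C) = (1/7)(1/7)(6/7)(6/7)(1/7) = 0.002142; P(data | box D) = (5/10)(5/10)(5/10)(5/10)(5/10) = 0.03125; P(data | box E) = (4/7)(4/7)(3/7)(3/7)(4/7) = 0.034271.
Weighting by the prior gives 1/7 · 0.032922 = 0.0047031, 2/7 · 0.00512 = 0.0014629, 3/14 · 0.002142 = 0.00045899, 2/7 · 0.03125 = 0.0089286, 1/14 · 0.034271 = 0.002448; summing to 0.018001.
Therefore the posterior P(box A | data) = (0.0047031) / (0.018001) = 0.26126.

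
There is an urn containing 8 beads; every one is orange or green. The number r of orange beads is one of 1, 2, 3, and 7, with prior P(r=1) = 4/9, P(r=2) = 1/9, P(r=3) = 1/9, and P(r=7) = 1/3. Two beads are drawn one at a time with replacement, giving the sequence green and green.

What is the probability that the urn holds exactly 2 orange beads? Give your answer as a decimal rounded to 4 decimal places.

Under each hypothesis, the probability of the observed sequence is: P(data | r = 1) = (7/8)(7/8) = 49/64; P(data | r = 2) = (6/8)(6/8) = 9/16; P(data | r = 3) = (5/8)(5/8) = 25/64; P(data | r = 7) = (1/8)(1/8) = 1/64.
The prior-weighted likelihoods are 4/9 · 49/64 = 49/144, 1/9 · 9/16 = 1/16, 1/9 · 25/64 = 25/576, 1/3 · 1/64 = 1/192; summing to 65/144.
By Bayes' rule, P(r = 2 | data) = (1/16) / (65/144) = 9/65.

0.1385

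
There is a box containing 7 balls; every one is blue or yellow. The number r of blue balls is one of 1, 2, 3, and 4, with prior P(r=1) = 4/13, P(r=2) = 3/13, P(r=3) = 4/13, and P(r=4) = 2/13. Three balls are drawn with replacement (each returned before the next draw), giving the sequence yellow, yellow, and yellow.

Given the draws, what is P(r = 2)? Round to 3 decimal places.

Under each hypothesis, the probability of the observed sequence is: P(data | r = 1) = (6/7)(6/7)(6/7) = 0.62974; P(data | r = 2) = (5/7)(5/7)(5/7) = 0.36443; P(data | r = 3) = (4/7)(4/7)(4/7) = 0.18659; P(data | r = 4) = (3/7)(3/7)(3/7) = 0.078717.
The prior-weighted likelihoods are 4/13 · 0.62974 = 0.19377, 3/13 · 0.36443 = 0.0841, 4/13 · 0.18659 = 0.057412, 2/13 · 0.078717 = 0.01211; with total 0.34739.
By Bayes' rule, P(r = 2 | data) = (0.0841) / (0.34739) = 0.24209.

0.242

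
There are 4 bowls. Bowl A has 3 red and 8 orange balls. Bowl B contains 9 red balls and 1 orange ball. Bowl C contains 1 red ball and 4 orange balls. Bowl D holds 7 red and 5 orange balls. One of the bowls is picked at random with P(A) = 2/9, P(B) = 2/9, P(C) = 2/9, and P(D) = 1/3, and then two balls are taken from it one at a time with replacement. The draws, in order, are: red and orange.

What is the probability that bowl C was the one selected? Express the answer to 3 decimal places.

For each hypothesis, P(data | H) works out to: P(data | bowl A) = (3/11)(8/11) = 0.19835; P(data | bowl B) = (9/10)(1/10) = 0.09; P(data | bowl C) = (1/5)(4/5) = 0.16; P(data | bowl D) = (7/12)(5/12) = 0.24306.
Multiplying each by its prior: 2/9 · 0.19835 = 0.044077, 2/9 · 0.09 = 0.02, 2/9 · 0.16 = 0.035556, 1/3 · 0.24306 = 0.081019; with total 0.18065.
By Bayes' rule, P(bowl C | data) = (0.035556) / (0.18065) = 0.19682.

0.197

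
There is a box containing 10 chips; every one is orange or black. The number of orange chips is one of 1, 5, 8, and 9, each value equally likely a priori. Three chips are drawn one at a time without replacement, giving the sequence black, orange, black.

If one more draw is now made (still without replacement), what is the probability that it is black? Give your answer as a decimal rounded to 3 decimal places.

The likelihood of the observed sequence under each hypothesis: P(data | r = 1) = (9/10)(1/9)(8/8) = 1/10; P(data | r = 5) = (5/10)(5/9)(4/8) = 5/36; P(data | r = 8) = (2/10)(8/9)(1/8) = 1/45; P(data | r = 9) = (1/10)(9/9)(0/8) = 0.
The prior-weighted likelihoods are 1/4 · 1/10 = 1/40, 1/4 · 5/36 = 5/144, 1/4 · 1/45 = 1/180, 1/4 · 0 = 0; these sum to 47/720.
The posterior is then P(r = 1 | data) = 18/47, P(r = 5 | data) = 25/47, P(r = 8 | data) = 4/47, P(r = 9 | data) = 0.
Averaging over the posterior, P(black next | data) = (1)(18/47) + (3/7)(25/47) + (0)(4/47) = 201/329.

0.611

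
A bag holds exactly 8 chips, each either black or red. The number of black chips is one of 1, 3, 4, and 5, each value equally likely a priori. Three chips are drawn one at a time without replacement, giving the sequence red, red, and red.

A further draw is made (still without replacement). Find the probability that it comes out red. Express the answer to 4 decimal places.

Compute the likelihood of the observed sequence for each case: P(data | r = 1) = (7/8)(6/7)(5/6) = 5/8; P(data | r = 3) = (5/8)(4/7)(3/6) = 5/28; P(data | r = 4) = (4/8)(3/7)(2/6) = 1/14; P(data | r = 5) = (3/8)(2/7)(1/6) = 1/56.
Multiplying each by its prior: 1/4 · 5/8 = 5/32, 1/4 · 5/28 = 5/112, 1/4 · 1/14 = 1/56, 1/4 · 1/56 = 1/224; these sum to 25/112.
The posterior is then P(r = 1 | data) = 7/10, P(r = 3 | data) = 1/5, P(r = 4 | data) = 2/25, P(r = 5 | data) = 1/50.
Averaging over the posterior, P(red next | data) = (4/5)(7/10) + (2/5)(1/5) + (1/5)(2/25) + (0)(1/50) = 82/125.

0.6560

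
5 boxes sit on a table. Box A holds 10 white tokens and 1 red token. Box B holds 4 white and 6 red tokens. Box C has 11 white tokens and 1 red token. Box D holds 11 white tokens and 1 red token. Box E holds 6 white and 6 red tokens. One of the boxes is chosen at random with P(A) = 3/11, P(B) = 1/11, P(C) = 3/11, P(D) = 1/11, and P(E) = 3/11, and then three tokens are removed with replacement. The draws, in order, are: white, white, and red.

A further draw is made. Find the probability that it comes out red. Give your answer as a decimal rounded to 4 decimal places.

0.2959

Under each hypothesis, the probability of the observed sequence is: P(data | box A) = (10/11)(10/11)(1/11) = 0.075131; P(data | box B) = (4/10)(4/10)(6/10) = 0.096; P(data | box C) = (11/12)(11/12)(1/12) = 0.070023; P(data | box D) = (11/12)(11/12)(1/12) = 0.070023; P(data | box E) = (6/12)(6/12)(6/12) = 0.125.
Multiplying each by its prior: 3/11 · 0.075131 = 0.02049, 1/11 · 0.096 = 0.0087273, 3/11 · 0.070023 = 0.019097, 1/11 · 0.070023 = 0.0063657, 3/11 · 0.125 = 0.034091; these sum to 0.088772.
The posterior is then P(box A | data) = 0.23082, P(box B | data) = 0.098312, P(box C | data) = 0.21513, P(box D | data) = 0.071709, P(box E | data) = 0.38403.
So P(red next | data) = Σ P(red next | H) P(H | data) = (1/11)(0.23082) + (3/5)(0.098312) + (1/12)(0.21513) + (1/12)(0.071709) + (1/2)(0.38403) = 0.29589.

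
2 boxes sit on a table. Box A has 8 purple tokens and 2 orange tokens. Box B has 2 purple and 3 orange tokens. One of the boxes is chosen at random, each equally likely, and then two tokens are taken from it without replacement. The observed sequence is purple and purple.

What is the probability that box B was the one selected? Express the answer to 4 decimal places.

For each hypothesis, P(data | H) works out to: P(data | box A) = (8/10)(7/9) = 28/45; P(data | box B) = (2/5)(1/4) = 1/10.
Multiplying each by its prior: 1/2 · 28/45 = 14/45, 1/2 · 1/10 = 1/20; summing to 13/36.
Hence P(box B | data) = (1/20) / (13/36) = 9/65.

0.1385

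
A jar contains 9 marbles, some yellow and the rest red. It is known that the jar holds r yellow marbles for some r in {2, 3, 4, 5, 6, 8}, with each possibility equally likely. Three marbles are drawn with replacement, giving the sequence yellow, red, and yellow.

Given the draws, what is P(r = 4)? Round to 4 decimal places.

Compute the likelihood of the observed sequence for each case: P(data | r = 2) = (2/9)(7/9)(2/9) = 0.038409; P(data | r = 3) = (3/9)(6/9)(3/9) = 0.074074; P(data | r = 4) = (4/9)(5/9)(4/9) = 0.10974; P(data | r = 5) = (5/9)(4/9)(5/9) = 0.13717; P(data | r = 6) = (6/9)(3/9)(6/9) = 0.14815; P(data | r = 8) = (8/9)(1/9)(8/9) = 0.087791.
Multiplying each by its prior: 1/6 · 0.038409 = 0.0064015, 1/6 · 0.074074 = 0.012346, 1/6 · 0.10974 = 0.01829, 1/6 · 0.13717 = 0.022862, 1/6 · 0.14815 = 0.024691, 1/6 · 0.087791 = 0.014632; summing to 0.099223.
So P(r = 4 | data) = (0.01829) / (0.099223) = 0.18433.

0.1843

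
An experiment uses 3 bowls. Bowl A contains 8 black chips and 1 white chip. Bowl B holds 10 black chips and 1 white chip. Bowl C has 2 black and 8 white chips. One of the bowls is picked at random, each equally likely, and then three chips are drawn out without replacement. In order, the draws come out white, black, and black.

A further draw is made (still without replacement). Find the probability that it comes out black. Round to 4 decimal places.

Compute the likelihood of the observed sequence for each case: P(data | bowl A) = (1/9)(8/8)(7/7) = 1/9; P(data | bowl B) = (1/11)(10/10)(9/9) = 1/11; P(data | bowl C) = (8/10)(2/9)(1/8) = 1/45.
Weighting by the prior gives 1/3 · 1/9 = 1/27, 1/3 · 1/11 = 1/33, 1/3 · 1/45 = 1/135; these sum to 37/495.
Normalising, the posterior is P(bowl A | data) = 55/111, P(bowl B | data) = 15/37, P(bowl C | data) = 11/111.
The predictive probability is P(black next | data) = (1)(55/111) + (1)(15/37) + (0)(11/111) = 100/111.

0.9009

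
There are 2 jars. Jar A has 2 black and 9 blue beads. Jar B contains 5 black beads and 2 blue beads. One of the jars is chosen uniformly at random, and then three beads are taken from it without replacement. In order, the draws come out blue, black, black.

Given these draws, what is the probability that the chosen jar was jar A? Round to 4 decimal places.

Compute the likelihood of the observed sequence for each case: P(data | jar A) = (9/11)(2/10)(1/9) = 0.018182; P(data | jar B) = (2/7)(5/6)(4/5) = 0.19048.
The prior-weighted likelihoods are 1/2 · 0.018182 = 0.0090909, 1/2 · 0.19048 = 0.095238; these sum to 0.10433.
By Bayes' rule, P(jar A | data) = (0.0090909) / (0.10433) = 0.087137.

0.0871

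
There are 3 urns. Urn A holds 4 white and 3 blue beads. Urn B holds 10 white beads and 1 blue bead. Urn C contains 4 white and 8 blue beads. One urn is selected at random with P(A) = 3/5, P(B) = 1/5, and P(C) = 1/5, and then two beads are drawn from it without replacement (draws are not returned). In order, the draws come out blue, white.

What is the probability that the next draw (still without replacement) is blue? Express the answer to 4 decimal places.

0.4305

Compute the likelihood of the observed sequence for each case: P(data | urn A) = (3/7)(4/6) = 2/7; P(data | urn B) = (1/11)(10/10) = 1/11; P(data | urn C) = (8/12)(4/11) = 8/33.
Multiplying each by its prior: 3/5 · 2/7 = 6/35, 1/5 · 1/11 = 1/55, 1/5 · 8/33 = 8/165; with total 5/21.
The posterior is then P(urn A | data) = 0.72, P(urn B | data) = 0.076364, P(urn C | data) = 0.20364.
So P(blue next | data) = Σ P(blue next | H) P(H | data) = (2/5)(0.72) + (0)(0.076364) + (7/10)(0.20364) = 0.43055.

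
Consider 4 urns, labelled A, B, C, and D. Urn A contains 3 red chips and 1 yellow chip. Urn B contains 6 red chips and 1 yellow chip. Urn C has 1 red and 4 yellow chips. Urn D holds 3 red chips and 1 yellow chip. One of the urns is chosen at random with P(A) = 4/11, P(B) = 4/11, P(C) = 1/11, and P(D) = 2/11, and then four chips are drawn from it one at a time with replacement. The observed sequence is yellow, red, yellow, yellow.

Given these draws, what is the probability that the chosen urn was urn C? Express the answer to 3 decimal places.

0.560

Compute the likelihood of the observed sequence for each case: P(data | urn A) = (1/4)(3/4)(1/4)(1/4) = 0.011719; P(data | urn B) = (1/7)(6/7)(1/7)(1/7) = 0.002499; P(data | urn C) = (4/5)(1/5)(4/5)(4/5) = 0.1024; P(data | urn D) = (1/4)(3/4)(1/4)(1/4) = 0.011719.
Multiplying each by its prior: 4/11 · 0.011719 = 0.0042614, 4/11 · 0.002499 = 0.00090871, 1/11 · 0.1024 = 0.0093091, 2/11 · 0.011719 = 0.0021307; summing to 0.01661.
By Bayes' rule, P(urn C | data) = (0.0093091) / (0.01661) = 0.56046.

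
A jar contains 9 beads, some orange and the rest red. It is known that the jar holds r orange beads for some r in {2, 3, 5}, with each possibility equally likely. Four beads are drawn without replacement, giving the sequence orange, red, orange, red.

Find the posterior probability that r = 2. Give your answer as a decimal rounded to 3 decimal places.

Under each hypothesis, the probability of the observed sequence is: P(data | r = 2) = (2/9)(7/8)(1/7)(6/6) = 1/36; P(data | r = 3) = (3/9)(6/8)(2/7)(5/6) = 5/84; P(data | r = 5) = (5/9)(4/8)(4/7)(3/6) = 5/63.
Weighting by the prior gives 1/3 · 1/36 = 1/108, 1/3 · 5/84 = 5/252, 1/3 · 5/63 = 5/189; these sum to 1/18.
So P(r = 2 | data) = (1/108) / (1/18) = 1/6.

0.167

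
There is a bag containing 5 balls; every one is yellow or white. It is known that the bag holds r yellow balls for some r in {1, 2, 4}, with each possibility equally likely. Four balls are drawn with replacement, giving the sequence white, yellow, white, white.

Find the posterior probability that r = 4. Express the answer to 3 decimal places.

For each hypothesis, P(data | H) works out to: P(data | r = 1) = (4/5)(1/5)(4/5)(4/5) = 0.1024; P(data | r = 2) = (3/5)(2/5)(3/5)(3/5) = 0.0864; P(data | r = 4) = (1/5)(4/5)(1/5)(1/5) = 0.0064.
The prior-weighted likelihoods are 1/3 · 0.1024 = 0.034133, 1/3 · 0.0864 = 0.0288, 1/3 · 0.0064 = 0.0021333; summing to 0.065067.
Hence P(r = 4 | data) = (0.0021333) / (0.065067) = 0.032787.

0.033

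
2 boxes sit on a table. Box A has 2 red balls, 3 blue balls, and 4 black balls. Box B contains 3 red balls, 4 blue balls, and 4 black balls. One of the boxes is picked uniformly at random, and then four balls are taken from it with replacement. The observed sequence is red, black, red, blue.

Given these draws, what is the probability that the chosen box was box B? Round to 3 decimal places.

0.573

For each hypothesis, P(data | H) works out to: P(data | box A) = (2/9)(4/9)(2/9)(3/9) = 0.007316; P(data | box B) = (3/11)(4/11)(3/11)(4/11) = 0.0098354.
The prior-weighted likelihoods are 1/2 · 0.007316 = 0.003658, 1/2 · 0.0098354 = 0.0049177; these sum to 0.0085757.
Therefore the posterior P(box B | data) = (0.0049177) / (0.0085757) = 0.57345.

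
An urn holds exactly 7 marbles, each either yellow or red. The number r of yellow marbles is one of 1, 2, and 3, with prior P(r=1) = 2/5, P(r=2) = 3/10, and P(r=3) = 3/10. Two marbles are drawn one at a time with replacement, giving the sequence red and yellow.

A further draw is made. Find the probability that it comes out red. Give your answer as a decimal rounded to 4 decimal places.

Under each hypothesis, the probability of the observed sequence is: P(data | r = 1) = (6/7)(1/7) = 6/49; P(data | r = 2) = (5/7)(2/7) = 10/49; P(data | r = 3) = (4/7)(3/7) = 12/49.
The prior-weighted likelihoods are 2/5 · 6/49 = 12/245, 3/10 · 10/49 = 3/49, 3/10 · 12/49 = 18/245; with total 9/49.
Normalising, the posterior is P(r = 1 | data) = 4/15, P(r = 2 | data) = 1/3, P(r = 3 | data) = 2/5.
The predictive probability is P(red next | data) = (6/7)(4/15) + (5/7)(1/3) + (4/7)(2/5) = 73/105.

0.6952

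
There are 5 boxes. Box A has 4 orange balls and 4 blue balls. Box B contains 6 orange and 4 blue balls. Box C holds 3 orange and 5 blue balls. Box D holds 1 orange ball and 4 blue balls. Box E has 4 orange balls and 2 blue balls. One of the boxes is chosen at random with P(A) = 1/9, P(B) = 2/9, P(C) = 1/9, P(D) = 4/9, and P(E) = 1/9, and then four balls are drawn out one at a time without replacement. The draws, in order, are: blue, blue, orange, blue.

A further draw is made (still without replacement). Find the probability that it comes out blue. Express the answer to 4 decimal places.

Under each hypothesis, the probability of the observed sequence is: P(data | box A) = (4/8)(3/7)(4/6)(2/5) = 0.057143; P(data | box B) = (4/10)(3/9)(6/8)(2/7) = 0.028571; P(data | box C) = (5/8)(4/7)(3/6)(3/5) = 0.10714; P(data | box D) = (4/5)(3/4)(1/3)(2/2) = 0.2; P(data | box E) = (2/6)(1/5)(4/4)(0/3) = 0.
Weighting by the prior gives 1/9 · 0.057143 = 0.0063492, 2/9 · 0.028571 = 0.0063492, 1/9 · 0.10714 = 0.011905, 4/9 · 0.2 = 0.088889, 1/9 · 0 = 0; summing to 0.11349.
Dividing through by the total gives posterior P(box A | data) = 0.055944, P(box B | data) = 0.055944, P(box C | data) = 0.1049, P(box D | data) = 0.78322, P(box E | data) = 0.
Averaging over the posterior, P(blue next | data) = (1/4)(0.055944) + (1/6)(0.055944) + (1/2)(0.1049) + (1)(0.78322) = 0.85897.

0.8590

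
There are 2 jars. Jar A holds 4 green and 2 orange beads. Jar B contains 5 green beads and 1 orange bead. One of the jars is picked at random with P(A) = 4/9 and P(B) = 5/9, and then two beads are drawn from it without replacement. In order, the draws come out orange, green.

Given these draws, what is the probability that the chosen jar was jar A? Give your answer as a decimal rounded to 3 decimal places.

0.561

Compute the likelihood of the observed sequence for each case: P(data | jar A) = (2/6)(4/5) = 4/15; P(data | jar B) = (1/6)(5/5) = 1/6.
Multiplying each by its prior: 4/9 · 4/15 = 16/135, 5/9 · 1/6 = 5/54; these sum to 19/90.
By Bayes' rule, P(jar A | data) = (16/135) / (19/90) = 32/57.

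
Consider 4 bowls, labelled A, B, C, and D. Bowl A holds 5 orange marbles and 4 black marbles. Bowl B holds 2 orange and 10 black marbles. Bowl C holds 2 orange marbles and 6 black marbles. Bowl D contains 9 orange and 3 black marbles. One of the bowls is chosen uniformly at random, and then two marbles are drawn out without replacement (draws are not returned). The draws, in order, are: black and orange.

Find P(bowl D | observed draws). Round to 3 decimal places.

Compute the likelihood of the observed sequence for each case: P(data | bowl A) = (4/9)(5/8) = 0.27778; P(data | bowl B) = (10/12)(2/11) = 0.15152; P(data | bowl C) = (6/8)(2/7) = 0.21429; P(data | bowl D) = (3/12)(9/11) = 0.20455.
Weighting by the prior gives 1/4 · 0.27778 = 0.069444, 1/4 · 0.15152 = 0.037879, 1/4 · 0.21429 = 0.053571, 1/4 · 0.20455 = 0.051136; summing to 0.21203.
Therefore the posterior P(bowl D | data) = (0.051136) / (0.21203) = 0.24117.

0.241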